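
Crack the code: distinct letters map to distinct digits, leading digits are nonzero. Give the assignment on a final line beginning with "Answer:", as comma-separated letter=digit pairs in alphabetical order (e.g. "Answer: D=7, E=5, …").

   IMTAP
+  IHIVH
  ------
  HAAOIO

Step 1. [col 1: P + H ≡ O (mod 10)] no forcing yet in column 1 (carry-in 0); H=1 is free and consistent — try it ⇒ H=1.
Step 2. [col 1: P + H ≡ O (mod 10)] column 1 (P + H ≡ O (mod 10), carry-in 0) doesn't pin O yet; pick O=6 and continue, so O=6.
Step 3. [col 1: P + H ≡ O (mod 10)] from column 1 (H=1, O=6, carry-in 0, digits 1,6 already taken and all letters distinct): P must equal 5, so P=5.
Step 4. [col 2: A + V ≡ I (mod 10)] V=3 is one option consistent with column 2 (A + V ≡ I (mod 10), carry-in 0) — take it, so V=3.
Step 5. [col 2: A + V ≡ I (mod 10)] column 2 (A + V ≡ I (mod 10), carry-in 0) doesn't pin I yet; pick I=7 and continue. So I=7.
Step 6. [col 2: A + V ≡ I (mod 10)] in column 2 we have A+V≡I with carry-in 0; given V=3, I=7 and digits 1,3,5,6,7 already taken and all letters distinct, that pins A to 4. So A=4.
Step 7. [col 3: T + I ≡ O (mod 10)] in column 3 we have T+I≡O with carry-in 0; given I=7, O=6 and digits 1,3,4,5,6,7 already taken and all letters distinct, that pins T to 9, so T=9.
Step 8. [col 4: M + H ≡ A (mod 10)] column 4: given H=1, A=4, carry-in 1, and digits 1,3,4,5,6,7,9 already taken and all letters distinct, M+H≡A (mod 10) forces M=2. So M=2.

Answer: A=4, H=1, I=7, M=2, O=6, P=5, T=9, V=3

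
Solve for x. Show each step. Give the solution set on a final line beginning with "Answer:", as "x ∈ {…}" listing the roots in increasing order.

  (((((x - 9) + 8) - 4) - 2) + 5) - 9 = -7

Step 1. [(((((x - 9) + 8) - 4) - 2) + 5) - 9 = -7] add 9: x sits inside (… - 9) ⇒ sub: ((((x - 9) + 8) - 4) - 2) + 5 = 2.
Step 2. [((((x - 9) + 8) - 4) - 2) + 5 = 2] the outer +5 inverts by subtracting 5 ⇒ sub: (((x - 9) + 8) - 4) - 2 = -3.
Step 3. [(((x - 9) + 8) - 4) - 2 = -3] peel the -2: add 2 from each side, so sub: ((x - 9) + 8) - 4 = -1.
Step 4. [((x - 9) + 8) - 4 = -1] -4 is outermost — add 4 both sides, so sub: (x - 9) + 8 = 3.
Step 5. [(x - 9) + 8 = 3] peel the +8: subtract 8 from each side. So sub: x - 9 = -5.
Step 6. [x - 9 = -5] peel the -9: add 9 from each side. So sub: x = 4.

Answer: x ∈ {4}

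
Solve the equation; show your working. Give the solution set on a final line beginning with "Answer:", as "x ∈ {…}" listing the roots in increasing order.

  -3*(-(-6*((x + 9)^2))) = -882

Step 1. [-3*(-(-6*((x + 9)^2))) = -882] LHS = -3·(…); ÷-3 both sides, so div: -(-6*((x + 9)^2)) = 294.
Step 2. [-(-6*((x + 9)^2)) = 294] leading − — multiply by −1 ⇒ neg: -6*((x + 9)^2) = -294.
Step 3. [-6*((x + 9)^2) = -294] -6·(inner) — divide through by -6, so div: (x + 9)^2 = 49.
Step 4. [(x + 9)^2 = 49] 49 ≥ 0, LHS is (·)² — take ±√, so sqrt: x + 9 = 7 or -7.
Step 5. [x + 9 = 7 or -7] +9 is outermost — subtract 9 both sides. So sub: x = -2 or -16.

Answer: x ∈ {-16, -2}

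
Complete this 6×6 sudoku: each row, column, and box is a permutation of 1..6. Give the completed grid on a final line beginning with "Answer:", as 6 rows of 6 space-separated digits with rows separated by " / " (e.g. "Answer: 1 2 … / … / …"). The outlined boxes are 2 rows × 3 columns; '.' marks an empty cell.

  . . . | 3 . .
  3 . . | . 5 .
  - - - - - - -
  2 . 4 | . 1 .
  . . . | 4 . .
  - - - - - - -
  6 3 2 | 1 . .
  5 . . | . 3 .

Step 1. [r1c1∈{1,4}] across col 1, 4 lands solely at r1c1 ⇒ r1c1=4.
Step 2. [r2c6∈{1,2,4,6}] row 2 places 4 nowhere but r2c6 ⇒ r2c6=4.
Step 3. [r3c4∈{5,6}] 5 has one home in col 4: r3c4. So r3c4=5.
Step 4. [r3c2∈{6}] r3c2's peers cover all but 6. So r3c2=6.
Step 5. [r1c6∈{1,2,6}] across col 6, 1 lands solely at r1c6 ⇒ r1c6=1.
Step 6. [r4c3∈{1,3,5}] across col 3, 3 lands solely at r4c3. So r4c3=3.
Step 7. [r1c3∈{5,6}] in col 3, 5 fits only at r1c3. So r1c3=5.
Step 8. [r1c5∈{2,6}] row 1 places 6 nowhere but r1c5 ⇒ r1c5=6.
Step 9. [r2c4∈{2}] r2c4 is down to just 2 ⇒ r2c4=2.
Step 10. [r2c2∈{1}] nothing but 1 survives at r2c2, so r2c2=1.
Step 11. [r6c6∈{2,6}] across row 6, 2 lands solely at r6c6, so r6c6=2.
Step 12. [r2c3∈{6}] r2c3's peers cover all but 6 ⇒ r2c3=6.
Step 13. [r6c2∈{4}] only 4 remains possible at r6c2. So r6c2=4.
Step 14. [r4c1∈{1}] nothing but 1 survives at r4c1, so r4c1=1.
Step 15. [r3c6∈{3}] only 3 remains possible at r3c6. So r3c6=3.
Step 16. [r4c2∈{5}] nothing but 5 survives at r4c2 ⇒ r4c2=5.
Step 17. [r6c4∈{6}] r6c4's peers cover all but 6. So r6c4=6.
Step 18. [r1c2∈{2}] r1c2 has the single candidate 2 ⇒ r1c2=2.
Step 19. [r5c5∈{4}] r5c5 has the single candidate 4. So r5c5=4.
Step 20. [r4c5∈{2}] r4c5 has the single candidate 2, so r4c5=2.
Step 21. [r4c6∈{6}] r4c6's peers cover all but 6. So r4c6=6.
Step 22. [r5c6∈{5}] r5c6's peers cover all but 5 ⇒ r5c6=5.
Step 23. [r6c3∈{1}] r6c3 is down to just 1. So r6c3=1.

Answer: 4 2 5 3 6 1 / 3 1 6 2 5 4 / 2 6 4 5 1 3 / 1 5 3 4 2 6 / 6 3 2 1 4 5 / 5 4 1 6 3 2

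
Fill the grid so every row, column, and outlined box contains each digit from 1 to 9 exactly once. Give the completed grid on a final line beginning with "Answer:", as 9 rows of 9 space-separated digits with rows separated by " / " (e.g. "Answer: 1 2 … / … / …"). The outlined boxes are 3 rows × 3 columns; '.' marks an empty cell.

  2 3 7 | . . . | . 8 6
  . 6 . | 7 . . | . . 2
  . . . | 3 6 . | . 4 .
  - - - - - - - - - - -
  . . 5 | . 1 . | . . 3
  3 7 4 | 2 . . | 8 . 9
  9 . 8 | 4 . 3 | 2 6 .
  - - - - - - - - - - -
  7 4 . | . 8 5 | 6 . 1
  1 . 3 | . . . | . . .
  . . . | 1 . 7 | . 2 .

Step 1. [r7c4∈{9}] nothing but 9 survives at r7c4. So r7c4=9.
Step 2. [r4c6∈{6,8,9}] r4c6 is the only open cell in row 4 admitting 9, so r4c6=9.
Step 3. [r5c5∈{5}] r5c5's peers cover all but 5 ⇒ r5c5=5.
Step 4. [r6c9∈{5,7}] r6c9 is the only open cell in row 6 admitting 5 ⇒ r6c9=5.
Step 5. [r2c1∈{4,5,8}] r2c1 is the only open cell in col 1 admitting 4. So r2c1=4.
Step 6. [r2c5∈{9}] nothing but 9 survives at r2c5. So r2c5=9.
Step 7. [r1c7∈{1,5,9}] 9 has one home in row 1: r1c7. So r1c7=9.
Step 8. [r2c3∈{1}] r2c3's peers cover all but 1 ⇒ r2c3=1.
Step 9. [r3c7∈{1,5,7}] r3c7 is the only open cell in col 7 admitting 1, so r3c7=1.
Step 10. [r8c5∈{2,4}] across col 5, 2 lands solely at r8c5. So r8c5=2.
Step 11. [r4c7∈{4,7}] across row 4, 4 lands solely at r4c7 ⇒ r4c7=4.
Step 12. [r8c8∈{5,7,9}] 9 has one home in col 8: r8c8. So r8c8=9.
Step 13. [r4c1∈{6}] r4c1's peers cover all but 6. So r4c1=6.
Step 14. [r2c8∈{3,5}] 5 has one home in col 8: r2c8, so r2c8=5.
Step 15. [r3c3∈{9}] only 9 remains possible at r3c3 ⇒ r3c3=9.
Step 16. [r9c5∈{3,4}] across col 5, 3 lands solely at r9c5, so r9c5=3.
Step 17. [r8c6∈{4,6}] in box 8, 4 fits only at r8c6, so r8c6=4.
Step 18. [r9c7∈{5}] r9c7 has the single candidate 5, so r9c7=5.
Step 19. [r9c1∈{8}] r9c1 has the single candidate 8. So r9c1=8.
Step 20. [r3c2∈{5,8}] in col 2, 8 fits only at r3c2. So r3c2=8.
Step 21. [r8c7∈{7}] only 7 remains possible at r8c7, so r8c7=7.
Step 22. [r9c2∈{9}] only 9 remains possible at r9c2. So r9c2=9.
Step 23. [r3c6∈{2}] nothing but 2 survives at r3c6. So r3c6=2.
Step 24. [r6c2∈{1}] r6c2's peers cover all but 1 ⇒ r6c2=1.
Step 25. [r1c5∈{4}] only 4 remains possible at r1c5 ⇒ r1c5=4.
Step 26. [r4c4∈{8}] r4c4 has the single candidate 8, so r4c4=8.
Step 27. [r6c5∈{7}] r6c5's peers cover all but 7 ⇒ r6c5=7.
Step 28. [r4c2∈{2}] r4c2 is down to just 2. So r4c2=2.
Step 29. [r2c6∈{8}] r2c6's peers cover all but 8, so r2c6=8.
Step 30. [r7c8∈{3}] only 3 remains possible at r7c8, so r7c8=3.
Step 31. [r8c4∈{6}] r8c4's peers cover all but 6. So r8c4=6.
Step 32. [r9c3∈{6}] r9c3 is down to just 6 ⇒ r9c3=6.
Step 33. [r1c4∈{5}] r1c4's peers cover all but 5, so r1c4=5.
Step 34. [r1c6∈{1}] r1c6 is down to just 1. So r1c6=1.
Step 35. [r2c7∈{3}] nothing but 3 survives at r2c7 ⇒ r2c7=3.
Step 36. [r8c9∈{8}] only 8 remains possible at r8c9, so r8c9=8.
Step 37. [r5c6∈{6}] r5c6's peers cover all but 6, so r5c6=6.
Step 38. [r7c3∈{2}] only 2 remains possible at r7c3, so r7c3=2.
Step 39. [r4c8∈{7}] nothing but 7 survives at r4c8 ⇒ r4c8=7.
Step 40. [r3c1∈{5}] r3c1's peers cover all but 5, so r3c1=5.
Step 41. [r3c9∈{7}] only 7 remains possible at r3c9 ⇒ r3c9=7.
Step 42. [r5c8∈{1}] r5c8's peers cover all but 1 ⇒ r5c8=1.
Step 43. [r9c9∈{4}] r9c9's peers cover all but 4. So r9c9=4.
Step 44. [r8c2∈{5}] nothing but 5 survives at r8c2 ⇒ r8c2=5.

Answer: 2 3 7 5 4 1 9 8 6 / 4 6 1 7 9 8 3 5 2 / 5 8 9 3 6 2 1 4 7 / 6 2 5 8 1 9 4 7 3 / 3 7 4 2 5 6 8 1 9 / 9 1 8 4 7 3 2 6 5 / 7 4 2 9 8 5 6 3 1 / 1 5 3 6 2 4 7 9 8 / 8 9 6 1 3 7 5 2 4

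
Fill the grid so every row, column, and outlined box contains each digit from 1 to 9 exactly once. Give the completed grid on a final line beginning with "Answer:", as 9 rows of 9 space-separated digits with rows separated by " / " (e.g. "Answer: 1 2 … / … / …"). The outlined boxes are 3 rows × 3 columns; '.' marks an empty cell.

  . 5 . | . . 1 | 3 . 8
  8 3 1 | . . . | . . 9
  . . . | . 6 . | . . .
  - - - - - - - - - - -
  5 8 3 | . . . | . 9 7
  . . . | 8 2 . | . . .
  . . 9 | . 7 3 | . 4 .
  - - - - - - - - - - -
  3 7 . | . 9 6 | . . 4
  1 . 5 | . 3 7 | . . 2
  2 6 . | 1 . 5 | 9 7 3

Step 1. [r1c5∈{4}] only 4 remains possible at r1c5 ⇒ r1c5=4.
Step 2. [r6c7∈{1,2,5,6,8}] r6c7 is the only open cell in row 6 admitting 8, so r6c7=8.
Step 3. [r2c6∈{2}] nothing but 2 survives at r2c6 ⇒ r2c6=2.
Step 4. [r6c1∈{6}] only 6 remains possible at r6c1 ⇒ r6c1=6.
Step 5. [r5c9∈{1,5,6}] col 9 places 6 nowhere but r5c9 ⇒ r5c9=6.
Step 6. [r9c3∈{4,8}] across row 9, 4 lands solely at r9c3. So r9c3=4.
Step 7. [r2c5∈{5}] r2c5's peers cover all but 5, so r2c5=5.
Step 8. [r2c4∈{7}] only 7 remains possible at r2c4. So r2c4=7.
Step 9. [r3c7∈{1,2,4,5,7}] across col 7, 7 lands solely at r3c7 ⇒ r3c7=7.
Step 10. [r1c4∈{9}] r1c4's peers cover all but 9 ⇒ r1c4=9.
Step 11. [r2c8∈{6}] r2c8 is down to just 6. So r2c8=6.
Step 12. [r3c3∈{2}] nothing but 2 survives at r3c3 ⇒ r3c3=2.
Step 13. [r5c8∈{1,3,5}] r5c8 is the only open cell in row 5 admitting 3, so r5c8=3.
Step 14. [r5c7∈{1,5}] in row 5, 5 fits only at r5c7, so r5c7=5.
Step 15. [r7c8∈{1,5,8}] across row 7, 5 lands solely at r7c8 ⇒ r7c8=5.
Step 16. [r6c9∈{1}] r6c9 has the single candidate 1 ⇒ r6c9=1.
Step 17. [r5c3∈{7}] r5c3 has the single candidate 7, so r5c3=7.
Step 18. [r5c1∈{4}] r5c1 has the single candidate 4 ⇒ r5c1=4.
Step 19. [r8c4∈{4}] r8c4 has the single candidate 4 ⇒ r8c4=4.
Step 20. [r3c2∈{4,9}] in row 3, 4 fits only at r3c2, so r3c2=4.
Step 21. [r8c7∈{6}] only 6 remains possible at r8c7, so r8c7=6.
Step 22. [r7c3∈{8}] nothing but 8 survives at r7c3, so r7c3=8.
Step 23. [r6c2∈{2}] r6c2's peers cover all but 2 ⇒ r6c2=2.
Step 24. [r5c6∈{9}] r5c6 has the single candidate 9, so r5c6=9.
Step 25. [r3c6∈{8}] nothing but 8 survives at r3c6, so r3c6=8.
Step 26. [r3c1∈{9}] only 9 remains possible at r3c1 ⇒ r3c1=9.
Step 27. [r1c1∈{7}] r1c1 is down to just 7 ⇒ r1c1=7.
Step 28. [r3c4∈{3}] nothing but 3 survives at r3c4, so r3c4=3.
Step 29. [r1c8∈{2}] r1c8's peers cover all but 2, so r1c8=2.
Step 30. [r1c3∈{6}] r1c3 has the single candidate 6, so r1c3=6.
Step 31. [r3c9∈{5}] r3c9 has the single candidate 5 ⇒ r3c9=5.
Step 32. [r3c8∈{1}] r3c8 has the single candidate 1. So r3c8=1.
Step 33. [r5c2∈{1}] nothing but 1 survives at r5c2, so r5c2=1.
Step 34. [r8c8∈{8}] r8c8 is down to just 8. So r8c8=8.
Step 35. [r6c4∈{5}] only 5 remains possible at r6c4, so r6c4=5.
Step 36. [r2c7∈{4}] r2c7 has the single candidate 4 ⇒ r2c7=4.
Step 37. [r4c4∈{6}] r4c4 has the single candidate 6 ⇒ r4c4=6.
Step 38. [r9c5∈{8}] r9c5 is down to just 8, so r9c5=8.
Step 39. [r8c2∈{9}] r8c2 has the single candidate 9. So r8c2=9.
Step 40. [r7c7∈{1}] r7c7 is down to just 1 ⇒ r7c7=1.
Step 41. [r4c5∈{1}] only 1 remains possible at r4c5. So r4c5=1.
Step 42. [r4c7∈{2}] r4c7 has the single candidate 2, so r4c7=2.
Step 43. [r4c6∈{4}] nothing but 4 survives at r4c6 ⇒ r4c6=4.
Step 44. [r7c4∈{2}] r7c4's peers cover all but 2 ⇒ r7c4=2.

Answer: 7 5 6 9 4 1 3 2 8 / 8 3 1 7 5 2 4 6 9 / 9 4 2 3 6 8 7 1 5 / 5 8 3 6 1 4 2 9 7 / 4 1 7 8 2 9 5 3 6 / 6 2 9 5 7 3 8 4 1 / 3 7 8 2 9 6 1 5 4 / 1 9 5 4 3 7 6 8 2 / 2 6 4 1 8 5 9 7 3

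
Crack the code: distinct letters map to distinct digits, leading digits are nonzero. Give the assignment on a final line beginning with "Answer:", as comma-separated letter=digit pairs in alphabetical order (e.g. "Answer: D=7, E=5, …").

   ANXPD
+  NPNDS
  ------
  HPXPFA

Step 1. [col 1: D + S ≡ A (mod 10)] column 1 (D + S ≡ A (mod 10), carry-in 0) doesn't pin S yet; pick S=2 and continue, so S=2.
Step 2. [col 1: D + S ≡ A (mod 10)] several values work for D in column 1 (D + S ≡ A (mod 10), carry-in 0); try D=7. So D=7.
Step 3. [H] the sum has 6 digits but both addends have 5; that extra leading digit H is the final carry, namely 1 ⇒ H=1.
Step 4. [col 1: D + S ≡ A (mod 10)] column 1 reads D+S+carry(0)=A with D=7, S=2; with digits 1,2,7 already taken and all letters distinct, the only value for A is 9 ⇒ A=9.
Step 5. [col 2: P + D ≡ F (mod 10)] column 2 (P + D ≡ F (mod 10), carry-in 0) doesn't pin P yet; pick P=3 and continue. So P=3.
Step 6. [col 2: P + D ≡ F (mod 10)] in column 2 we have P+D≡F with carry-in 0; given P=3, D=7 and digits 1,2,3,7,9 already taken and all letters distinct, that pins F to 0 ⇒ F=0.
Step 7. [col 3: X + N ≡ P (mod 10)] several values work for X in column 3 (X + N ≡ P (mod 10), carry-in 1); try X=8, so X=8.
Step 8. [col 3: X + N ≡ P (mod 10)] in column 3 we have X+N≡P with carry-in 1; given X=8, P=3 and digits 0,1,2,3,7,8,9 already taken and all letters distinct, that pins N to 4. So N=4.

Answer: A=9, D=7, F=0, H=1, N=4, P=3, S=2, X=8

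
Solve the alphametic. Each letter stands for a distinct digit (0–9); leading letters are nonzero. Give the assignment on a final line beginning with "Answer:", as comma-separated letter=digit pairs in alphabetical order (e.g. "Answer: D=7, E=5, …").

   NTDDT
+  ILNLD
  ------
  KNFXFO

Step 1. [col 1: T + D ≡ O (mod 10)] no forcing yet in column 1 (carry-in 0); T=3 is free and consistent — try it, so T=3.
Step 2. [col 1: T + D ≡ O (mod 10)] O=7 is one option consistent with column 1 (T + D ≡ O (mod 10), carry-in 0) — take it ⇒ O=7.
Step 3. [K] K is the leading digit of a 6-digit sum of two 5-digit numbers; the final carry is exactly 1. So K=1.
Step 4. [col 1: T + D ≡ O (mod 10)] from column 1 (T=3, O=7, carry-in 0, digits 1,3,7 already taken and all letters distinct): D must equal 4. So D=4.
Step 5. [col 2: D + L ≡ F (mod 10)] F=2 is one option consistent with column 2 (D + L ≡ F (mod 10), carry-in 0) — take it ⇒ F=2.
Step 6. [col 2: D + L ≡ F (mod 10)] column 2 reads D+L+carry(0)=F with D=4, F=2; with digits 1,2,3,4,7 already taken and all letters distinct, the only value for L is 8 ⇒ L=8.
Step 7. [col 3: D + N ≡ X (mod 10)] N=5 is one option consistent with column 3 (D + N ≡ X (mod 10), carry-in 1) — take it, so N=5.
Step 8. [col 3: D + N ≡ X (mod 10)] from column 3 (D=4, N=5, carry-in 1, digits 1,2,3,4,5,7,8 already taken and all letters distinct): X must equal 0, so X=0.
Step 9. [col 5: N + I ≡ N (mod 10)] column 5 reads N+I+carry(1)=N with N=5; with digits 0,1,2,3,4,5,7,8 already taken and all letters distinct, the only value for I is 9, so I=9.

Answer: D=4, F=2, I=9, K=1, L=8, N=5, O=7, T=3, X=0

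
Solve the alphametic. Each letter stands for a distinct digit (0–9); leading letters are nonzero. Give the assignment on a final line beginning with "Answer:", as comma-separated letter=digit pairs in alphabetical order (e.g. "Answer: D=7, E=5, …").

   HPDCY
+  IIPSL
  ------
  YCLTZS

Step 1. [col 1: Y + L ≡ S (mod 10)] Y=1 is one option consistent with column 1 (Y + L ≡ S (mod 10), carry-in 0) — take it. So Y=1.
Step 2. [col 1: Y + L ≡ S (mod 10)] L=6 is one option consistent with column 1 (Y + L ≡ S (mod 10), carry-in 0) — take it, so L=6.
Step 3. [col 1: Y + L ≡ S (mod 10)] column 1: given Y=1, L=6, carry-in 0, and digits 1,6 already taken and all letters distinct, Y+L≡S (mod 10) forces S=7, so S=7.
Step 4. [col 2: C + S ≡ Z (mod 10)] several values work for Z in column 2 (C + S ≡ Z (mod 10), carry-in 0); try Z=0, so Z=0.
Step 5. [col 2: C + S ≡ Z (mod 10)] from column 2 (S=7, Z=0, carry-in 0, digits 0,1,6,7 already taken and all letters distinct): C must equal 3 ⇒ C=3.
Step 6. [col 3: D + P ≡ T (mod 10)] several values work for P in column 3 (D + P ≡ T (mod 10), carry-in 1); try P=2 ⇒ P=2.
Step 7. [col 3: D + P ≡ T (mod 10)] column 3 reads D+P+carry(1)=T with P=2; with digits 0,1,2,3,6,7 already taken and all letters distinct, the only value for T is 8. So T=8.
Step 8. [col 3: D + P ≡ T (mod 10)] column 3: given P=2, T=8, carry-in 1, and digits 0,1,2,3,6,7,8 already taken and all letters distinct, D+P≡T (mod 10) forces D=5 ⇒ D=5.
Step 9. [col 4: P + I ≡ L (mod 10)] from column 4 (P=2, L=6, carry-in 0, digits 0,1,2,3,5,6,7,8 already taken and all letters distinct): I must equal 4 ⇒ I=4.
Step 10. [col 5: H + I ≡ C (mod 10)] from column 5 (I=4, C=3, carry-in 0, digits 0,1,2,3,4,5,6,7,8 already taken and all letters distinct): H must equal 9 ⇒ H=9.

Answer: C=3, D=5, H=9, I=4, L=6, P=2, S=7, T=8, Y=1, Z=0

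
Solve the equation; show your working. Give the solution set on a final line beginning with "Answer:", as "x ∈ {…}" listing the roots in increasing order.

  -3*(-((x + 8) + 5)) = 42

Step 1. [-3*(-((x + 8) + 5)) = 42] -3 out front; divide by -3 ⇒ div: -((x + 8) + 5) = -14.
Step 2. [-((x + 8) + 5) = -14] flip signs both sides. So neg: (x + 8) + 5 = 14.
Step 3. [(x + 8) + 5 = 14] 5 comes off first (subtract 5) ⇒ sub: x + 8 = 9.
Step 4. [x + 8 = 9] peel the +8: subtract 8 from each side, so sub: x = 1.

Answer: x ∈ {1}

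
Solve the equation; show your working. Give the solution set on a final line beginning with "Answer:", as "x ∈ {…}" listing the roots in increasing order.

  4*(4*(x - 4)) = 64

Step 1. [4*(4*(x - 4)) = 64] 4·(inner) — divide through by 4. So div: 4*(x - 4) = 16.
Step 2. [4*(x - 4) = 16] leading coefficient 4: divide by 4, so div: x - 4 = 4.
Step 3. [x - 4 = 4] 4 comes off first (add 4). So sub: x = 8.

Answer: x ∈ {8}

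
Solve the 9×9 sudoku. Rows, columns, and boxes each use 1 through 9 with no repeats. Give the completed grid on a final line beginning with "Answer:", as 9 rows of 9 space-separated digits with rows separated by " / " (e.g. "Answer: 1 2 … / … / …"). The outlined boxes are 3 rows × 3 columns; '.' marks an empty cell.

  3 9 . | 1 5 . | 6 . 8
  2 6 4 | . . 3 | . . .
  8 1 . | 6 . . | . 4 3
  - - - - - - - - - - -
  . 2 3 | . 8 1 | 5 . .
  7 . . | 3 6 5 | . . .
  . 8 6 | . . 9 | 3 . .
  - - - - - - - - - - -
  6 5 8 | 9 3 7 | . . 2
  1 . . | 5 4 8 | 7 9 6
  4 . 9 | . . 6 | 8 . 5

Step 1. [r7c8∈{1}] nothing but 1 survives at r7c8. So r7c8=1.
Step 2. [r6c9∈{1,4,7}] 1 has one home in row 6: r6c9, so r6c9=1.
Step 3. [r6c4∈{2,4,7}] across row 6, 4 lands solely at r6c4 ⇒ r6c4=4.
Step 4. [r4c9∈{4,7,9}] row 4 places 4 nowhere but r4c9, so r4c9=4.
Step 5. [r2c9∈{7,9}] in col 9, 7 fits only at r2c9, so r2c9=7.
Step 6. [r3c5∈{2,7,9}] box 2 places 7 nowhere but r3c5 ⇒ r3c5=7.
Step 7. [r1c8∈{2}] r1c8's peers cover all but 2 ⇒ r1c8=2.
Step 8. [r3c7∈{9}] only 9 remains possible at r3c7, so r3c7=9.
Step 9. [r6c8∈{7}] nothing but 7 survives at r6c8 ⇒ r6c8=7.
Step 10. [r9c8∈{3}] r9c8 has the single candidate 3, so r9c8=3.
Step 11. [r6c5∈{2}] r6c5's peers cover all but 2. So r6c5=2.
Step 12. [r8c2∈{3}] r8c2 has the single candidate 3. So r8c2=3.
Step 13. [r7c7∈{4}] nothing but 4 survives at r7c7 ⇒ r7c7=4.
Step 14. [r8c3∈{2}] r8c3 is down to just 2. So r8c3=2.
Step 15. [r9c4∈{2}] r9c4 is down to just 2. So r9c4=2.
Step 16. [r6c1∈{5}] nothing but 5 survives at r6c1 ⇒ r6c1=5.
Step 17. [r4c1∈{9}] only 9 remains possible at r4c1, so r4c1=9.
Step 18. [r1c6∈{4}] only 4 remains possible at r1c6 ⇒ r1c6=4.
Step 19. [r4c4∈{7}] r4c4 is down to just 7. So r4c4=7.
Step 20. [r2c5∈{9}] only 9 remains possible at r2c5, so r2c5=9.
Step 21. [r5c8∈{8}] only 8 remains possible at r5c8 ⇒ r5c8=8.
Step 22. [r5c9∈{9}] nothing but 9 survives at r5c9, so r5c9=9.
Step 23. [r4c8∈{6}] r4c8's peers cover all but 6, so r4c8=6.
Step 24. [r3c6∈{2}] r3c6's peers cover all but 2 ⇒ r3c6=2.
Step 25. [r5c2∈{4}] only 4 remains possible at r5c2 ⇒ r5c2=4.
Step 26. [r2c8∈{5}] nothing but 5 survives at r2c8 ⇒ r2c8=5.
Step 27. [r9c2∈{7}] r9c2 has the single candidate 7, so r9c2=7.
Step 28. [r1c3∈{7}] nothing but 7 survives at r1c3 ⇒ r1c3=7.
Step 29. [r2c7∈{1}] r2c7's peers cover all but 1 ⇒ r2c7=1.
Step 30. [r9c5∈{1}] r9c5's peers cover all but 1, so r9c5=1.
Step 31. [r3c3∈{5}] r3c3 has the single candidate 5, so r3c3=5.
Step 32. [r5c7∈{2}] r5c7's peers cover all but 2 ⇒ r5c7=2.
Step 33. [r5c3∈{1}] nothing but 1 survives at r5c3. So r5c3=1.
Step 34. [r2c4∈{8}] nothing but 8 survives at r2c4. So r2c4=8.

Answer: 3 9 7 1 5 4 6 2 8 / 2 6 4 8 9 3 1 5 7 / 8 1 5 6 7 2 9 4 3 / 9 2 3 7 8 1 5 6 4 / 7 4 1 3 6 5 2 8 9 / 5 8 6 4 2 9 3 7 1 / 6 5 8 9 3 7 4 1 2 / 1 3 2 5 4 8 7 9 6 / 4 7 9 2 1 6 8 3 5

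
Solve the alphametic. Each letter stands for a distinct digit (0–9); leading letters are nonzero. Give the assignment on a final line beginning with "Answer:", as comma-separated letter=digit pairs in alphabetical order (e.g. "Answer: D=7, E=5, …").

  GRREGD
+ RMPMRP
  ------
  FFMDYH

Step 1. [col 1: D + P ≡ H (mod 10)] several values work for H in column 1 (D + P ≡ H (mod 10), carry-in 0); try H=0. So H=0.
Step 2. [col 1: D + P ≡ H (mod 10)] column 1 (D + P ≡ H (mod 10), carry-in 0) doesn't pin D yet; pick D=4 and continue, so D=4.
Step 3. [col 1: D + P ≡ H (mod 10)] column 1 reads D+P+carry(0)=H with D=4, H=0; with digits 0,4 already taken and all letters distinct, the only value for P is 6 ⇒ P=6.
Step 4. [col 2: G + R ≡ Y (mod 10)] column 2 (G + R ≡ Y (mod 10), carry-in 1) doesn't pin Y yet; pick Y=8 and continue. So Y=8.
Step 5. [col 2: G + R ≡ Y (mod 10)] column 2 (G + R ≡ Y (mod 10), carry-in 1) doesn't pin R yet; pick R=5 and continue ⇒ R=5.
Step 6. [col 2: G + R ≡ Y (mod 10)] from column 2 (R=5, Y=8, carry-in 1, digits 0,4,5,6,8 already taken and all letters distinct): G must equal 2. So G=2.
Step 7. [col 3: E + M ≡ D (mod 10)] several values work for M in column 3 (E + M ≡ D (mod 10), carry-in 0); try M=1. So M=1.
Step 8. [col 3: E + M ≡ D (mod 10)] in column 3 we have E+M≡D with carry-in 0; given M=1, D=4 and digits 0,1,2,4,5,6,8 already taken and all letters distinct, that pins E to 3. So E=3.
Step 9. [col 5: R + M ≡ F (mod 10)] column 5: given R=5, M=1, carry-in 1, and digits 0,1,2,3,4,5,6,8 already taken and all letters distinct, R+M≡F (mod 10) forces F=7. So F=7.

Answer: D=4, E=3, F=7, G=2, H=0, M=1, P=6, R=5, Y=8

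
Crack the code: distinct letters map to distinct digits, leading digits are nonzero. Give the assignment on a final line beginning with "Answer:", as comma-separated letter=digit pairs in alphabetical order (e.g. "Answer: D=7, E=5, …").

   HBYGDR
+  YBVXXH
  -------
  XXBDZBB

Step 1. [X] X is the leading digit of a 7-digit sum of two 6-digit numbers; the final carry is exactly 1. So X=1.
Step 2. [col 1: R + H ≡ B (mod 10)] several values work for R in column 1 (R + H ≡ B (mod 10), carry-in 0); try R=4. So R=4.
Step 3. [col 1: R + H ≡ B (mod 10)] B=0 is one option consistent with column 1 (R + H ≡ B (mod 10), carry-in 0) — take it. So B=0.
Step 4. [col 1: R + H ≡ B (mod 10)] in column 1 we have R+H≡B with carry-in 0; given R=4, B=0 and digits 0,1,4 already taken and all letters distinct, that pins H to 6. So H=6.
Step 5. [col 2: D + X ≡ B (mod 10)] in column 2 we have D+X≡B with carry-in 1; given X=1, B=0 and digits 0,1,4,6 already taken and all letters distinct, that pins D to 8. So D=8.
Step 6. [col 3: G + X ≡ Z (mod 10)] column 3 (G + X ≡ Z (mod 10), carry-in 1) doesn't pin Z yet; pick Z=9 and continue. So Z=9.
Step 7. [col 3: G + X ≡ Z (mod 10)] from column 3 (X=1, Z=9, carry-in 1, digits 0,1,4,6,8,9 already taken and all letters distinct): G must equal 7, so G=7.
Step 8. [col 4: Y + V ≡ D (mod 10)] V=3 is one option consistent with column 4 (Y + V ≡ D (mod 10), carry-in 0) — take it ⇒ V=3.
Step 9. [col 4: Y + V ≡ D (mod 10)] column 4: given V=3, D=8, carry-in 0, and digits 0,1,3,4,6,7,8,9 already taken and all letters distinct, Y+V≡D (mod 10) forces Y=5 ⇒ Y=5.

Answer: B=0, D=8, G=7, H=6, R=4, V=3, X=1, Y=5, Z=9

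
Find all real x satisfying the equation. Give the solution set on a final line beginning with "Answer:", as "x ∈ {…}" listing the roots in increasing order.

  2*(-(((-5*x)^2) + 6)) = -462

Step 1. [2*(-(((-5*x)^2) + 6)) = -462] LHS = 2·(…); ÷2 both sides ⇒ div: -(((-5*x)^2) + 6) = -231.
Step 2. [-(((-5*x)^2) + 6) = -231] flip signs both sides. So neg: ((-5*x)^2) + 6 = 231.
Step 3. [((-5*x)^2) + 6 = 231] 6 comes off first (subtract 6), so sub: (-5*x)^2 = 225.
Step 4. [(-5*x)^2 = 225] √ both sides: 225 ≥ 0 gives two branches ⇒ sqrt: -5*x = 15 or -15.
Step 5. [-5*x = 15 or -15] -5 out front; divide by -5 ⇒ div: x = -3 or 3.

Answer: x ∈ {-3, 3}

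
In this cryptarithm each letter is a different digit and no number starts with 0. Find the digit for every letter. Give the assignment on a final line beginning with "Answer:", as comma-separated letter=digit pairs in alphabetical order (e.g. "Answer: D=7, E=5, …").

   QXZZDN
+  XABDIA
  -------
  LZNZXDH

Step 1. [col 1: N + A ≡ H (mod 10)] H=3 is one option consistent with column 1 (N + A ≡ H (mod 10), carry-in 0) — take it ⇒ H=3.
Step 2. [col 1: N + A ≡ H (mod 10)] several values work for A in column 1 (N + A ≡ H (mod 10), carry-in 0); try A=8 ⇒ A=8.
Step 3. [L] the sum has 7 digits but both addends have 6; that extra leading digit L is the final carry, namely 1 ⇒ L=1.
Step 4. [col 1: N + A ≡ H (mod 10)] from column 1 (A=8, H=3, carry-in 0, digits 1,3,8 already taken and all letters distinct): N must equal 5 ⇒ N=5.
Step 5. [col 2: D + I ≡ D (mod 10)] in column 2 we have D+I≡D with carry-in 1; given nothing yet and digits 1,3,5,8 already taken and all letters distinct, that pins I to 9. So I=9.
Step 6. [col 2: D + I ≡ D (mod 10)] column 2 (D + I ≡ D (mod 10), carry-in 1) doesn't pin D yet; pick D=2 and continue, so D=2.
Step 7. [col 3: Z + D ≡ X (mod 10)] column 3 (Z + D ≡ X (mod 10), carry-in 1) doesn't pin Z yet; pick Z=4 and continue, so Z=4.
Step 8. [col 3: Z + D ≡ X (mod 10)] column 3: given Z=4, D=2, carry-in 1, and digits 1,2,3,4,5,8,9 already taken and all letters distinct, Z+D≡X (mod 10) forces X=7. So X=7.
Step 9. [col 4: Z + B ≡ Z (mod 10)] column 4 reads Z+B+carry(0)=Z with Z=4; with digits 1,2,3,4,5,7,8,9 already taken and all letters distinct, the only value for B is 0, so B=0.
Step 10. [col 6: Q + X ≡ Z (mod 10)] in column 6 we have Q+X≡Z with carry-in 1; given X=7, Z=4 and digits 0,1,2,3,4,5,7,8,9 already taken and all letters distinct, that pins Q to 6, so Q=6.

Answer: A=8, B=0, D=2, H=3, I=9, L=1, N=5, Q=6, X=7, Z=4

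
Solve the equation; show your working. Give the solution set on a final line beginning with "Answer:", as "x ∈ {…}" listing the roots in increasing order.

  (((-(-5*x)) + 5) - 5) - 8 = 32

Step 1. [(((-(-5*x)) + 5) - 5) - 8 = 32] add 8: x sits inside (… - 8), so sub: ((-(-5*x)) + 5) - 5 = 40.
Step 2. [((-(-5*x)) + 5) - 5 = 40] the outer -5 inverts by adding 5, so sub: (-(-5*x)) + 5 = 45.
Step 3. [(-(-5*x)) + 5 = 45] +5 is outermost — subtract 5 both sides ⇒ sub: -(-5*x) = 40.
Step 4. [-(-5*x) = 40] flip signs both sides ⇒ neg: -5*x = -40.
Step 5. [-5*x = -40] divide by the outer -5. So div: x = 8.

Answer: x ∈ {8}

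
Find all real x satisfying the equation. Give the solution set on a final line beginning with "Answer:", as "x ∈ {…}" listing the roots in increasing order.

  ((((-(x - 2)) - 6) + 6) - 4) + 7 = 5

Step 1. [((((-(x - 2)) - 6) + 6) - 4) + 7 = 5] peel the +7: subtract 7 from each side, so sub: (((-(x - 2)) - 6) + 6) - 4 = -2.
Step 2. [(((-(x - 2)) - 6) + 6) - 4 = -2] add 4: x sits inside (… - 4). So sub: ((-(x - 2)) - 6) + 6 = 2.
Step 3. [((-(x - 2)) - 6) + 6 = 2] the outer +6 inverts by subtracting 6 ⇒ sub: (-(x - 2)) - 6 = -4.
Step 4. [(-(x - 2)) - 6 = -4] the outer -6 inverts by adding 6, so sub: -(x - 2) = 2.
Step 5. [-(x - 2) = 2] leading − — multiply by −1, so neg: x - 2 = -2.
Step 6. [x - 2 = -2] peel the -2: add 2 from each side, so sub: x = 0.

Answer: x ∈ {0}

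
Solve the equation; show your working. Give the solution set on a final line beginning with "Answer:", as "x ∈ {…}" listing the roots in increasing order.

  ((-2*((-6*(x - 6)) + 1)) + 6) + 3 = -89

Step 1. [((-2*((-6*(x - 6)) + 1)) + 6) + 3 = -89] the outer +3 inverts by subtracting 3 ⇒ sub: (-2*((-6*(x - 6)) + 1)) + 6 = -92.
Step 2. [(-2*((-6*(x - 6)) + 1)) + 6 = -92] -2 divides every term; factor it out ⇒ factor: ((-6*(x - 6)) + 1) - 3 = 46.
Step 3. [((-6*(x - 6)) + 1) - 3 = 46] 3 comes off first (add 3) ⇒ sub: (-6*(x - 6)) + 1 = 49.
Step 4. [(-6*(x - 6)) + 1 = 49] 1 comes off first (subtract 1). So sub: -6*(x - 6) = 48.
Step 5. [-6*(x - 6) = 48] -6 out front; divide by -6, so div: x - 6 = -8.
Step 6. [x - 6 = -8] peel the -6: add 6 from each side, so sub: x = -2.

Answer: x ∈ {-2}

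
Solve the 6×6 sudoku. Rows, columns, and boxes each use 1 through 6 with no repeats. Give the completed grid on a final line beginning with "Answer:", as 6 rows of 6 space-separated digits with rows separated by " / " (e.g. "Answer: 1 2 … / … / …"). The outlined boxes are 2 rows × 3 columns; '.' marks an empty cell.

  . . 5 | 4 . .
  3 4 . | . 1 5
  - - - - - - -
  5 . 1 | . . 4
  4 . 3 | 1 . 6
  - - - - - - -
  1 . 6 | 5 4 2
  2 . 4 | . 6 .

Step 1. [r6c4∈{3}] r6c4's peers cover all but 3 ⇒ r6c4=3.
Step 2. [r3c4∈{2}] only 2 remains possible at r3c4, so r3c4=2.
Step 3. [r1c5∈{2,3}] r1c5 is the only open cell in col 5 admitting 2. So r1c5=2.
Step 4. [r1c1∈{6}] r1c1's peers cover all but 6, so r1c1=6.
Step 5. [r1c2∈{1}] r1c2's peers cover all but 1, so r1c2=1.
Step 6. [r3c5∈{3}] only 3 remains possible at r3c5, so r3c5=3.
Step 7. [r2c3∈{2}] r2c3 is down to just 2, so r2c3=2.
Step 8. [r1c6∈{3}] only 3 remains possible at r1c6, so r1c6=3.
Step 9. [r4c5∈{5}] nothing but 5 survives at r4c5. So r4c5=5.
Step 10. [r6c2∈{5}] r6c2's peers cover all but 5 ⇒ r6c2=5.
Step 11. [r2c4∈{6}] r2c4 has the single candidate 6. So r2c4=6.
Step 12. [r5c2∈{3}] r5c2 is down to just 3 ⇒ r5c2=3.
Step 13. [r3c2∈{6}] r3c2's peers cover all but 6, so r3c2=6.
Step 14. [r4c2∈{2}] only 2 remains possible at r4c2. So r4c2=2.
Step 15. [r6c6∈{1}] r6c6 is down to just 1 ⇒ r6c6=1.

Answer: 6 1 5 4 2 3 / 3 4 2 6 1 5 / 5 6 1 2 3 4 / 4 2 3 1 5 6 / 1 3 6 5 4 2 / 2 5 4 3 6 1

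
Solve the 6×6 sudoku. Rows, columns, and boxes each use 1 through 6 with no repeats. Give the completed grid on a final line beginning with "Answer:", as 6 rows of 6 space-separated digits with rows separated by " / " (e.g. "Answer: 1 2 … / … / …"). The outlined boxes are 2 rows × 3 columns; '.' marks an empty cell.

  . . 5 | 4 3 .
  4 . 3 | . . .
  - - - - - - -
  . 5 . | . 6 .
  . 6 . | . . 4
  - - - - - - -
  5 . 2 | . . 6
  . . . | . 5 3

Step 1. [r5c4∈{1}] r5c4 is down to just 1 ⇒ r5c4=1.
Step 2. [r4c3∈{1}] r4c3's peers cover all but 1. So r4c3=1.
Step 3. [r4c5∈{2}] nothing but 2 survives at r4c5, so r4c5=2.
Step 4. [r2c5∈{1}] r2c5 has the single candidate 1, so r2c5=1.
Step 5. [r2c2∈{2}] r2c2 has the single candidate 2, so r2c2=2.
Step 6. [r1c1∈{1,6}] across row 1, 6 lands solely at r1c1, so r1c1=6.
Step 7. [r4c4∈{3,5}] 5 has one home in row 4: r4c4, so r4c4=5.
Step 8. [r6c1∈{1}] r6c1's peers cover all but 1 ⇒ r6c1=1.
Step 9. [r6c2∈{4}] r6c2 has the single candidate 4. So r6c2=4.
Step 10. [r4c1∈{3}] r4c1 has the single candidate 3 ⇒ r4c1=3.
Step 11. [r1c6∈{2}] only 2 remains possible at r1c6, so r1c6=2.
Step 12. [r5c5∈{4}] r5c5's peers cover all but 4 ⇒ r5c5=4.
Step 13. [r3c1∈{2}] only 2 remains possible at r3c1, so r3c1=2.
Step 14. [r5c2∈{3}] only 3 remains possible at r5c2, so r5c2=3.
Step 15. [r3c6∈{1}] nothing but 1 survives at r3c6, so r3c6=1.
Step 16. [r2c6∈{5}] nothing but 5 survives at r2c6. So r2c6=5.
Step 17. [r2c4∈{6}] r2c4 has the single candidate 6 ⇒ r2c4=6.
Step 18. [r6c4∈{2}] r6c4 is down to just 2, so r6c4=2.
Step 19. [r3c3∈{4}] nothing but 4 survives at r3c3 ⇒ r3c3=4.
Step 20. [r1c2∈{1}] nothing but 1 survives at r1c2. So r1c2=1.
Step 21. [r3c4∈{3}] r3c4's peers cover all but 3 ⇒ r3c4=3.
Step 22. [r6c3∈{6}] r6c3 has the single candidate 6 ⇒ r6c3=6.

Answer: 6 1 5 4 3 2 / 4 2 3 6 1 5 / 2 5 4 3 6 1 / 3 6 1 5 2 4 / 5 3 2 1 4 6 / 1 4 6 2 5 3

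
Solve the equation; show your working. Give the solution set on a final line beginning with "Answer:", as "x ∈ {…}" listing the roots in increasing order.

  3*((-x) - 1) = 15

Step 1. [3*((-x) - 1) = 15] 3 out front; divide by 3. So div: (-x) - 1 = 5.
Step 2. [(-x) - 1 = 5] peel the -1: add 1 from each side. So sub: -x = 6.
Step 3. [-x = 6] LHS negated; negate both sides ⇒ neg: x = -6.

Answer: x ∈ {-6}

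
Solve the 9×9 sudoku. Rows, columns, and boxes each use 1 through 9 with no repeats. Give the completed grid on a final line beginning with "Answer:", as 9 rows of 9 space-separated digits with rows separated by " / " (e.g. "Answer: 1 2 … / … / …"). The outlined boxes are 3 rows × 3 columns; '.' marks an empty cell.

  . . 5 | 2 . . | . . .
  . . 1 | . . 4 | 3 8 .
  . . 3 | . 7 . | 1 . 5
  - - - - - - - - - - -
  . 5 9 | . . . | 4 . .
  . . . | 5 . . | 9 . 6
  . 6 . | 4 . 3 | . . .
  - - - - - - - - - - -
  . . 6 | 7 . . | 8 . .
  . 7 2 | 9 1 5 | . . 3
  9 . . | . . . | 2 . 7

Step 1. [r8c1∈{4,8}] 8 has one home in row 8: r8c1, so r8c1=8.
Step 2. [r2c4∈{6}] only 6 remains possible at r2c4 ⇒ r2c4=6.
Step 3. [r3c4∈{8}] r3c4 is down to just 8, so r3c4=8.
Step 4. [r8c8∈{4,6}] r8c8 is the only open cell in row 8 admitting 4 ⇒ r8c8=4.
Step 5. [r9c3∈{4}] r9c3 has the single candidate 4, so r9c3=4.
Step 6. [r4c4∈{1}] r4c4 is down to just 1. So r4c4=1.
Step 7. [r3c6∈{9}] r3c6's peers cover all but 9 ⇒ r3c6=9.
Step 8. [r2c1∈{2,7}] r2c1 is the only open cell in row 2 admitting 7 ⇒ r2c1=7.
Step 9. [r9c8∈{1,5,6}] r9c8 is the only open cell in row 9 admitting 5 ⇒ r9c8=5.
Step 10. [r9c2∈{1,3}] 1 has one home in row 9: r9c2, so r9c2=1.
Step 11. [r1c2∈{4,8,9}] 8 has one home in row 1: r1c2. So r1c2=8.
Step 12. [r7c6∈{2}] nothing but 2 survives at r7c6, so r7c6=2.
Step 13. [r7c2∈{3}] r7c2 has the single candidate 3, so r7c2=3.
Step 14. [r6c5∈{2,8,9}] row 6 places 9 nowhere but r6c5. So r6c5=9.
Step 15. [r1c9∈{4,9}] 4 has one home in col 9: r1c9 ⇒ r1c9=4.
Step 16. [r1c8∈{6,7,9}] across row 1, 9 lands solely at r1c8, so r1c8=9.
Step 17. [r2c9∈{2}] r2c9 is down to just 2. So r2c9=2.
Step 18. [r4c9∈{8}] r4c9 is down to just 8. So r4c9=8.
Step 19. [r6c9∈{1}] r6c9 is down to just 1. So r6c9=1.
Step 20. [r6c1∈{2}] r6c1 has the single candidate 2 ⇒ r6c1=2.
Step 21. [r6c8∈{7}] r6c8 has the single candidate 7 ⇒ r6c8=7.
Step 22. [r4c6∈{6,7}] across row 4, 7 lands solely at r4c6, so r4c6=7.
Step 23. [r5c6∈{8}] r5c6's peers cover all but 8, so r5c6=8.
Step 24. [r5c5∈{2}] r5c5 is down to just 2. So r5c5=2.
Step 25. [r3c8∈{6}] r3c8's peers cover all but 6 ⇒ r3c8=6.
Step 26. [r5c2∈{4}] r5c2's peers cover all but 4 ⇒ r5c2=4.
Step 27. [r9c5∈{3,6,8}] across row 9, 8 lands solely at r9c5. So r9c5=8.
Step 28. [r4c1∈{3}] r4c1 is down to just 3 ⇒ r4c1=3.
Step 29. [r3c2∈{2}] only 2 remains possible at r3c2, so r3c2=2.
Step 30. [r2c5∈{5}] r2c5 is down to just 5 ⇒ r2c5=5.
Step 31. [r9c4∈{3}] only 3 remains possible at r9c4. So r9c4=3.
Step 32. [r1c6∈{1}] r1c6 is down to just 1, so r1c6=1.
Step 33. [r1c1∈{6}] only 6 remains possible at r1c1 ⇒ r1c1=6.
Step 34. [r7c8∈{1}] only 1 remains possible at r7c8. So r7c8=1.
Step 35. [r7c5∈{4}] r7c5 is down to just 4, so r7c5=4.
Step 36. [r5c3∈{7}] r5c3 has the single candidate 7 ⇒ r5c3=7.
Step 37. [r4c5∈{6}] r4c5's peers cover all but 6. So r4c5=6.
Step 38. [r1c7∈{7}] r1c7's peers cover all but 7, so r1c7=7.
Step 39. [r7c1∈{5}] r7c1 is down to just 5. So r7c1=5.
Step 40. [r1c5∈{3}] r1c5 has the single candidate 3 ⇒ r1c5=3.
Step 41. [r4c8∈{2}] r4c8 is down to just 2, so r4c8=2.
Step 42. [r5c1∈{1}] nothing but 1 survives at r5c1 ⇒ r5c1=1.
Step 43. [r7c9∈{9}] only 9 remains possible at r7c9, so r7c9=9.
Step 44. [r9c6∈{6}] r9c6 has the single candidate 6, so r9c6=6.
Step 45. [r3c1∈{4}] r3c1 is down to just 4 ⇒ r3c1=4.
Step 46. [r5c8∈{3}] r5c8 is down to just 3, so r5c8=3.
Step 47. [r2c2∈{9}] only 9 remains possible at r2c2. So r2c2=9.
Step 48. [r6c3∈{8}] nothing but 8 survives at r6c3. So r6c3=8.
Step 49. [r6c7∈{5}] only 5 remains possible at r6c7 ⇒ r6c7=5.
Step 50. [r8c7∈{6}] r8c7 is down to just 6 ⇒ r8c7=6.

Answer: 6 8 5 2 3 1 7 9 4 / 7 9 1 6 5 4 3 8 2 / 4 2 3 8 7 9 1 6 5 / 3 5 9 1 6 7 4 2 8 / 1 4 7 5 2 8 9 3 6 / 2 6 8 4 9 3 5 7 1 / 5 3 6 7 4 2 8 1 9 / 8 7 2 9 1 5 6 4 3 / 9 1 4 3 8 6 2 5 7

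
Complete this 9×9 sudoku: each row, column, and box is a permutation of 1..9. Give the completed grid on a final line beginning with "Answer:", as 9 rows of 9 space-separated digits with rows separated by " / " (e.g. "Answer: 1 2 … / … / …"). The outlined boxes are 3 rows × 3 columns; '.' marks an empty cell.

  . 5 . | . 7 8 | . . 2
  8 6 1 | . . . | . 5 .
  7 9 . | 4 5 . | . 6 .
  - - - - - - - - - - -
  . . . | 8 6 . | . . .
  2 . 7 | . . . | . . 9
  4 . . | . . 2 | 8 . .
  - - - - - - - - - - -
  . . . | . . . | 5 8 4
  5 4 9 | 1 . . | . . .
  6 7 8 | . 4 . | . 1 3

Step 1. [r2c7∈{3,4,7,9}] row 2 places 4 nowhere but r2c7, so r2c7=4.
Step 2. [r1c1∈{3}] only 3 remains possible at r1c1 ⇒ r1c1=3.
Step 3. [r7c2∈{1,2,3}] across col 2, 2 lands solely at r7c2, so r7c2=2.
Step 4. [r1c7∈{1,9}] in row 1, 1 fits only at r1c7. So r1c7=1.
Step 5. [r7c3∈{3}] r7c3's peers cover all but 3, so r7c3=3.
Step 6. [r7c5∈{9}] r7c5's peers cover all but 9 ⇒ r7c5=9.
Step 7. [r6c4∈{3,5,7,9}] 9 has one home in row 6: r6c4. So r6c4=9.
Step 8. [r4c6∈{1,3,4,5,7}] 7 has one home in box 5: r4c6 ⇒ r4c6=7.
Step 9. [r5c6∈{1,3,4,5}] 4 has one home in col 6: r5c6. So r5c6=4.
Step 10. [r5c8∈{3}] only 3 remains possible at r5c8. So r5c8=3.
Step 11. [r6c5∈{1,3}] across box 5, 3 lands solely at r6c5 ⇒ r6c5=3.
Step 12. [r6c2∈{1}] r6c2 is down to just 1, so r6c2=1.
Step 13. [r8c7∈{2,6,7}] r8c7 is the only open cell in col 7 admitting 7, so r8c7=7.
Step 14. [r2c4∈{2,3}] col 4 places 3 nowhere but r2c4, so r2c4=3.
Step 15. [r8c8∈{2}] nothing but 2 survives at r8c8, so r8c8=2.
Step 16. [r8c9∈{6}] r8c9 is down to just 6 ⇒ r8c9=6.
Step 17. [r4c3∈{5}] nothing but 5 survives at r4c3 ⇒ r4c3=5.
Step 18. [r7c6∈{6}] r7c6 is down to just 6, so r7c6=6.
Step 19. [r9c4∈{2,5}] across row 9, 2 lands solely at r9c4, so r9c4=2.
Step 20. [r6c8∈{7}] only 7 remains possible at r6c8 ⇒ r6c8=7.
Step 21. [r4c1∈{9}] r4c1 is down to just 9, so r4c1=9.
Step 22. [r4c2∈{3}] only 3 remains possible at r4c2, so r4c2=3.
Step 23. [r5c5∈{1}] nothing but 1 survives at r5c5, so r5c5=1.
Step 24. [r1c8∈{9}] nothing but 9 survives at r1c8. So r1c8=9.
Step 25. [r1c4∈{6}] r1c4 has the single candidate 6, so r1c4=6.
Step 26. [r8c5∈{8}] r8c5 is down to just 8. So r8c5=8.
Step 27. [r8c6∈{3}] r8c6 is down to just 3. So r8c6=3.
Step 28. [r4c9∈{1}] only 1 remains possible at r4c9. So r4c9=1.
Step 29. [r3c6∈{1}] only 1 remains possible at r3c6, so r3c6=1.
Step 30. [r6c9∈{5}] only 5 remains possible at r6c9 ⇒ r6c9=5.
Step 31. [r9c7∈{9}] r9c7 has the single candidate 9, so r9c7=9.
Step 32. [r4c7∈{2}] r4c7's peers cover all but 2. So r4c7=2.
Step 33. [r7c4∈{7}] r7c4's peers cover all but 7 ⇒ r7c4=7.
Step 34. [r2c5∈{2}] only 2 remains possible at r2c5 ⇒ r2c5=2.
Step 35. [r6c3∈{6}] only 6 remains possible at r6c3, so r6c3=6.
Step 36. [r7c1∈{1}] nothing but 1 survives at r7c1 ⇒ r7c1=1.
Step 37. [r1c3∈{4}] only 4 remains possible at r1c3. So r1c3=4.
Step 38. [r3c3∈{2}] r3c3's peers cover all but 2. So r3c3=2.
Step 39. [r9c6∈{5}] r9c6's peers cover all but 5, so r9c6=5.
Step 40. [r2c9∈{7}] only 7 remains possible at r2c9. So r2c9=7.
Step 41. [r2c6∈{9}] only 9 remains possible at r2c6. So r2c6=9.
Step 42. [r3c9∈{8}] nothing but 8 survives at r3c9. So r3c9=8.
Step 43. [r5c2∈{8}] nothing but 8 survives at r5c2 ⇒ r5c2=8.
Step 44. [r5c7∈{6}] r5c7 has the single candidate 6. So r5c7=6.
Step 45. [r4c8∈{4}] only 4 remains possible at r4c8. So r4c8=4.
Step 46. [r5c4∈{5}] r5c4's peers cover all but 5 ⇒ r5c4=5.
Step 47. [r3c7∈{3}] only 3 remains possible at r3c7. So r3c7=3.

Answer: 3 5 4 6 7 8 1 9 2 / 8 6 1 3 2 9 4 5 7 / 7 9 2 4 5 1 3 6 8 / 9 3 5 8 6 7 2 4 1 / 2 8 7 5 1 4 6 3 9 / 4 1 6 9 3 2 8 7 5 / 1 2 3 7 9 6 5 8 4 / 5 4 9 1 8 3 7 2 6 / 6 7 8 2 4 5 9 1 3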